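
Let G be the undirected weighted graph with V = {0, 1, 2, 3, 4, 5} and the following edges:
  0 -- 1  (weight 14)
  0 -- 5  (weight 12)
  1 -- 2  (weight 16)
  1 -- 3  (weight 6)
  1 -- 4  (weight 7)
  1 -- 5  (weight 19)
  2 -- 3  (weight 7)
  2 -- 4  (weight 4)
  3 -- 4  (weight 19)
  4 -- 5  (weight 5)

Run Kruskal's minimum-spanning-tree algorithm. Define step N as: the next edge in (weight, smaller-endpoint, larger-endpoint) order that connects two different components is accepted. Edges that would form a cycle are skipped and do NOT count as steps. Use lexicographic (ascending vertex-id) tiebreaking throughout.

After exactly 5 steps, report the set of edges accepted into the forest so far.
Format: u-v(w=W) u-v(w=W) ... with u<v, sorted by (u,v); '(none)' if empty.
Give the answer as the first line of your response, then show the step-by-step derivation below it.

0-5(w=12) 1-3(w=6) 1-4(w=7) 2-4(w=4) 4-5(w=5)

step 1: add edge 2-4 (w=4); MST = {2-4(w=4)}
step 2: add edge 4-5 (w=5); MST = {2-4(w=4) 4-5(w=5)}
step 3: add edge 1-3 (w=6); MST = {1-3(w=6) 2-4(w=4) 4-5(w=5)}
step 4: add edge 1-4 (w=7); MST = {1-3(w=6) 1-4(w=7) 2-4(w=4) 4-5(w=5)}
step 5: add edge 0-5 (w=12); MST = {0-5(w=12) 1-3(w=6) 1-4(w=7) 2-4(w=4) 4-5(w=5)}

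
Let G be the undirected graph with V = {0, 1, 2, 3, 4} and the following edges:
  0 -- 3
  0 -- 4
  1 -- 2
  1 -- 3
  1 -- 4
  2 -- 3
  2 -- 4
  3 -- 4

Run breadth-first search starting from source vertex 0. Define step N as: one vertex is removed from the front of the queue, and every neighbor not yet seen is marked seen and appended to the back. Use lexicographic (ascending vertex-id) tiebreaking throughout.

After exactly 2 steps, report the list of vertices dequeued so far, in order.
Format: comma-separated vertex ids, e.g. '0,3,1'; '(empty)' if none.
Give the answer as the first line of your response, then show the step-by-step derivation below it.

0,3

step 1: dequeue 0; queue=[3,4]; order=0
step 2: dequeue 3; queue=[4,1,2]; order=0,3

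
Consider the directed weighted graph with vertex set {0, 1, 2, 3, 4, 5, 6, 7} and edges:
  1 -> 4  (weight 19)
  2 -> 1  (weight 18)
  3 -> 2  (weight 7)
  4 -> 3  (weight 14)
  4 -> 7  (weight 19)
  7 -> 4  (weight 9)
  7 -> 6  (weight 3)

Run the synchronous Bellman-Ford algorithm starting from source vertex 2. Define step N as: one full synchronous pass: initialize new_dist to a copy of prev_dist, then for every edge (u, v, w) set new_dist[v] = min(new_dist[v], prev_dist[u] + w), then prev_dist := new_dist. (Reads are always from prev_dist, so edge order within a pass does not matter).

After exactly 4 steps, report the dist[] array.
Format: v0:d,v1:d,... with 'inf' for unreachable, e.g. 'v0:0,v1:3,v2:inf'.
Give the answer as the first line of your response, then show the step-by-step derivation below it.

v0:inf,v1:18,v2:0,v3:51,v4:37,v5:inf,v6:59,v7:56

step 1: dist = v0:inf,v1:18,v2:0,v3:inf,v4:inf,v5:inf,v6:inf,v7:inf
step 2: dist = v0:inf,v1:18,v2:0,v3:inf,v4:37,v5:inf,v6:inf,v7:inf
step 3: dist = v0:inf,v1:18,v2:0,v3:51,v4:37,v5:inf,v6:inf,v7:56
step 4: dist = v0:inf,v1:18,v2:0,v3:51,v4:37,v5:inf,v6:59,v7:56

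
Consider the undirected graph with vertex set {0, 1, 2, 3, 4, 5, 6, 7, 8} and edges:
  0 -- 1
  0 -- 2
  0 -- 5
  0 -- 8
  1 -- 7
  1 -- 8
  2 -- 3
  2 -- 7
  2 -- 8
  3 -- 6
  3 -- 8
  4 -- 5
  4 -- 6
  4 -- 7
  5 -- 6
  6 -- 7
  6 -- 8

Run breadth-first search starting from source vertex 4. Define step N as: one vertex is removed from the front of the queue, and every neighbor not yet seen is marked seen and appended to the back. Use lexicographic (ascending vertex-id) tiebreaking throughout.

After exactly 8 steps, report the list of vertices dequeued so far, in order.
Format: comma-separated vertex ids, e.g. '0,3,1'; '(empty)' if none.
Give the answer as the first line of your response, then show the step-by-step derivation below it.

4,5,6,7,0,3,8,1

step 1: dequeue 4; queue=[5,6,7]; order=4
step 2: dequeue 5; queue=[6,7,0]; order=4,5
step 3: dequeue 6; queue=[7,0,3,8]; order=4,5,6
step 4: dequeue 7; queue=[0,3,8,1,2]; order=4,5,6,7
step 5: dequeue 0; queue=[3,8,1,2]; order=4,5,6,7,0
step 6: dequeue 3; queue=[8,1,2]; order=4,5,6,7,0,3
step 7: dequeue 8; queue=[1,2]; order=4,5,6,7,0,3,8
step 8: dequeue 1; queue=[2]; order=4,5,6,7,0,3,8,1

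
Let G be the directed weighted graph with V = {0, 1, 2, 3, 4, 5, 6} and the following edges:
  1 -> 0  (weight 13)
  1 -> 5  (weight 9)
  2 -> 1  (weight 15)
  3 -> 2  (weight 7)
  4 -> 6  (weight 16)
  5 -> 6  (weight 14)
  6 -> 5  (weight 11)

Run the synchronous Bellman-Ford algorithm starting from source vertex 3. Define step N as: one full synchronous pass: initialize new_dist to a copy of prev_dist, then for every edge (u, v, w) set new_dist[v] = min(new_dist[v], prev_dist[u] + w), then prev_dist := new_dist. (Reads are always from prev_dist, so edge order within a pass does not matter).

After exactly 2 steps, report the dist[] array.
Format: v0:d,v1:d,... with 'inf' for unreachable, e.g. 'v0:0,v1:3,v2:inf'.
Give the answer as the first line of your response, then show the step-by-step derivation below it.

v0:inf,v1:22,v2:7,v3:0,v4:inf,v5:inf,v6:inf

step 1: dist = v0:inf,v1:inf,v2:7,v3:0,v4:inf,v5:inf,v6:inf
step 2: dist = v0:inf,v1:22,v2:7,v3:0,v4:inf,v5:inf,v6:inf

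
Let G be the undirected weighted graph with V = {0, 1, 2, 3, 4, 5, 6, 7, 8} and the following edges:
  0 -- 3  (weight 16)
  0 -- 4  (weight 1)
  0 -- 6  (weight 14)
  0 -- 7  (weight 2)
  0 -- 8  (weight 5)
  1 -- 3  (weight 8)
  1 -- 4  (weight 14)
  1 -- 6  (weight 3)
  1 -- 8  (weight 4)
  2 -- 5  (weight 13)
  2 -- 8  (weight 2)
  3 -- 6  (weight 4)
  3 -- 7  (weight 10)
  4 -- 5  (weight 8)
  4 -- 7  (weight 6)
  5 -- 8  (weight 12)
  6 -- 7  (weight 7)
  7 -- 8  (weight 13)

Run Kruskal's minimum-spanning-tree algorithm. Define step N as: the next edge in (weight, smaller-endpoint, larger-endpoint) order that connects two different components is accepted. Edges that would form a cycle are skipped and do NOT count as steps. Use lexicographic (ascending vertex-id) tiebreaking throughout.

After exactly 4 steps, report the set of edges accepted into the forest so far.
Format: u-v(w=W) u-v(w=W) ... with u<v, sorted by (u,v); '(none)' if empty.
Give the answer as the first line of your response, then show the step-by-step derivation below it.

0-4(w=1) 0-7(w=2) 1-6(w=3) 2-8(w=2)

step 1: add edge 0-4 (w=1); MST = {0-4(w=1)}
step 2: add edge 0-7 (w=2); MST = {0-4(w=1) 0-7(w=2)}
step 3: add edge 2-8 (w=2); MST = {0-4(w=1) 0-7(w=2) 2-8(w=2)}
step 4: add edge 1-6 (w=3); MST = {0-4(w=1) 0-7(w=2) 1-6(w=3) 2-8(w=2)}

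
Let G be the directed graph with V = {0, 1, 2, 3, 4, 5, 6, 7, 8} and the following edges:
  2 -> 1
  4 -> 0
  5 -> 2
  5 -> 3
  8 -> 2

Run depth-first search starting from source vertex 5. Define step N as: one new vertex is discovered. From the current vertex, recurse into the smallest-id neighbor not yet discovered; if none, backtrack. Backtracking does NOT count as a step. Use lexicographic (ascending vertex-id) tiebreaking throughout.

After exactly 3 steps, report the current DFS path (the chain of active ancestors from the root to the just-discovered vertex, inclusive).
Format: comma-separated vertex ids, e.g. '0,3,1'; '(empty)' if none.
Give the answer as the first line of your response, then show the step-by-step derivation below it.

5,2,1

step 1: discover 5; path=5; order=5
step 2: discover 2; path=5>2; order=5,2
step 3: discover 1; path=5>2>1; order=5,2,1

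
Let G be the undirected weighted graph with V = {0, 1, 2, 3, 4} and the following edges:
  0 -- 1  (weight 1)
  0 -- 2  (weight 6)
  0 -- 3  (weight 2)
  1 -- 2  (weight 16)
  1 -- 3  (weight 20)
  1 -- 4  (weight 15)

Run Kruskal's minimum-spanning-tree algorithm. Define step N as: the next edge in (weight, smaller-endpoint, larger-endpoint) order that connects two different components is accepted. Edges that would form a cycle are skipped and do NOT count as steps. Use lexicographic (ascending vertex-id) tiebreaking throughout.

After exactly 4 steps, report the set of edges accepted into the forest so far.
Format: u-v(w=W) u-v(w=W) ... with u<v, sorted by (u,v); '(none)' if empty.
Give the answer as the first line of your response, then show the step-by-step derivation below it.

0-1(w=1) 0-2(w=6) 0-3(w=2) 1-4(w=15)

step 1: add edge 0-1 (w=1); MST = {0-1(w=1)}
step 2: add edge 0-3 (w=2); MST = {0-1(w=1) 0-3(w=2)}
step 3: add edge 0-2 (w=6); MST = {0-1(w=1) 0-2(w=6) 0-3(w=2)}
step 4: add edge 1-4 (w=15); MST = {0-1(w=1) 0-2(w=6) 0-3(w=2) 1-4(w=15)}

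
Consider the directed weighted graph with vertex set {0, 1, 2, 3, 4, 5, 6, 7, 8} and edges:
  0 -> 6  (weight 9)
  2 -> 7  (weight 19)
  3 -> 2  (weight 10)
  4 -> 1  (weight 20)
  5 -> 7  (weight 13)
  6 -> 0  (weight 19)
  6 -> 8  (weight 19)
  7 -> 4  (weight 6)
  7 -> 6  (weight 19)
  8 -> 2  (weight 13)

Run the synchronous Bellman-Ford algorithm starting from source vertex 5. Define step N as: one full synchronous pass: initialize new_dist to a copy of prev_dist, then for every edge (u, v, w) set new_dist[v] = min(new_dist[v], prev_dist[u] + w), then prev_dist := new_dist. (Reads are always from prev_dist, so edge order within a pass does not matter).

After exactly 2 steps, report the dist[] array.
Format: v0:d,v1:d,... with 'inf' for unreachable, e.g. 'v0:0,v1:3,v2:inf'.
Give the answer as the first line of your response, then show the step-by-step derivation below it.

v0:inf,v1:inf,v2:inf,v3:inf,v4:19,v5:0,v6:32,v7:13,v8:inf

step 1: dist = v0:inf,v1:inf,v2:inf,v3:inf,v4:inf,v5:0,v6:inf,v7:13,v8:inf
step 2: dist = v0:inf,v1:inf,v2:inf,v3:inf,v4:19,v5:0,v6:32,v7:13,v8:inf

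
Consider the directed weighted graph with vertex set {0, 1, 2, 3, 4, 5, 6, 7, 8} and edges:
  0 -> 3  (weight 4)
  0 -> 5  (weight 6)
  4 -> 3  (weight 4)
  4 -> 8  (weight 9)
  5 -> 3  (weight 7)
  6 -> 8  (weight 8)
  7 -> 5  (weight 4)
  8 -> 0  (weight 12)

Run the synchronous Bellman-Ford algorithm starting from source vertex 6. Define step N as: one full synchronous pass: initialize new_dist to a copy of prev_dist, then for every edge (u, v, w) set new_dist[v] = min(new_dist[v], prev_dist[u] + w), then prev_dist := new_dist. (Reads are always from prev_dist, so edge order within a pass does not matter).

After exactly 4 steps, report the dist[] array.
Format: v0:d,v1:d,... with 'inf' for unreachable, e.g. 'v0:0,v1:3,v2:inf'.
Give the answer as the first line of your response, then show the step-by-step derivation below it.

v0:20,v1:inf,v2:inf,v3:24,v4:inf,v5:26,v6:0,v7:inf,v8:8

step 1: dist = v0:inf,v1:inf,v2:inf,v3:inf,v4:inf,v5:inf,v6:0,v7:inf,v8:8
step 2: dist = v0:20,v1:inf,v2:inf,v3:inf,v4:inf,v5:inf,v6:0,v7:inf,v8:8
step 3: dist = v0:20,v1:inf,v2:inf,v3:24,v4:inf,v5:26,v6:0,v7:inf,v8:8
step 4: dist = v0:20,v1:inf,v2:inf,v3:24,v4:inf,v5:26,v6:0,v7:inf,v8:8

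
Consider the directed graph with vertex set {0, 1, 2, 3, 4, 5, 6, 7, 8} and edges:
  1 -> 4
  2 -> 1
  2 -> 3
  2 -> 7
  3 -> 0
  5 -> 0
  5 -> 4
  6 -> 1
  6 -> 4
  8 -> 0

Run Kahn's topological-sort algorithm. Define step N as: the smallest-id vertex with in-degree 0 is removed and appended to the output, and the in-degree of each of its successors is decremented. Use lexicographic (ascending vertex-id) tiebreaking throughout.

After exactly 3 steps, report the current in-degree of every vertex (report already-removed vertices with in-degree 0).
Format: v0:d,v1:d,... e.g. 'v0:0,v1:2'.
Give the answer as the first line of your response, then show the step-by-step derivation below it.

v0:1,v1:1,v2:0,v3:0,v4:2,v5:0,v6:0,v7:0,v8:0

step 1: output 2; order=[2]; indeg=(3,1,0,0,3,0,0,0,0)
step 2: output 3; order=[2,3]; indeg=(2,1,0,0,3,0,0,0,0)
step 3: output 5; order=[2,3,5]; indeg=(1,1,0,0,2,0,0,0,0)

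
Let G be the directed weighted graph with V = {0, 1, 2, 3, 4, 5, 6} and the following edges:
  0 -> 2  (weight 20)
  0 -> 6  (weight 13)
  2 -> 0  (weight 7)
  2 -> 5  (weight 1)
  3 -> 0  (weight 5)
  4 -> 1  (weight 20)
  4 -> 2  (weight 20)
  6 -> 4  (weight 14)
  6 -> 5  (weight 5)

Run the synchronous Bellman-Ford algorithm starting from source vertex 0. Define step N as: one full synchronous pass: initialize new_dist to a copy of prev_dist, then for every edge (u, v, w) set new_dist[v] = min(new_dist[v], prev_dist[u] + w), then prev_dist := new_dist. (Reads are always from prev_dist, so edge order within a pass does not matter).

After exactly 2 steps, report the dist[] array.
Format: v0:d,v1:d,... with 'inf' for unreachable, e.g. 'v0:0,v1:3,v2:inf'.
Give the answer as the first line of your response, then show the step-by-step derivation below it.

v0:0,v1:inf,v2:20,v3:inf,v4:27,v5:18,v6:13

step 1: dist = v0:0,v1:inf,v2:20,v3:inf,v4:inf,v5:inf,v6:13
step 2: dist = v0:0,v1:inf,v2:20,v3:inf,v4:27,v5:18,v6:13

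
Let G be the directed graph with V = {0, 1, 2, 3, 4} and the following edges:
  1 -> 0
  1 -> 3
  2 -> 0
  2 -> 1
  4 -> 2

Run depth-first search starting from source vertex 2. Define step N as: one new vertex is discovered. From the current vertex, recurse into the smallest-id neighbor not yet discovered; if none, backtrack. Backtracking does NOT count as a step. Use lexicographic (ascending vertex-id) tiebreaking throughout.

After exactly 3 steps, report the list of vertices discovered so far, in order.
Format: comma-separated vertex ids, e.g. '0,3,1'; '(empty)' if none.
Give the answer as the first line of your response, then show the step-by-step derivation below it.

2,0,1

step 1: discover 2; path=2; order=2
step 2: discover 0; path=2>0; order=2,0
step 3: discover 1; path=2>1; order=2,0,1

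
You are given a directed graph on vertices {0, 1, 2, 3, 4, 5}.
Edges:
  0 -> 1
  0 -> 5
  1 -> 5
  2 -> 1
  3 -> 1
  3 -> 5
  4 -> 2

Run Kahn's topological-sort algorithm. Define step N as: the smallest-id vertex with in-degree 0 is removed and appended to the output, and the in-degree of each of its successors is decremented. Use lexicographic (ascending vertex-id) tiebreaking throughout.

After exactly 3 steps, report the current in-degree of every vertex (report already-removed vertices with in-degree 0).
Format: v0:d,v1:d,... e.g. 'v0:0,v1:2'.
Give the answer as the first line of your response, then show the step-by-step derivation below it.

v0:0,v1:1,v2:0,v3:0,v4:0,v5:1

step 1: output 0; order=[0]; indeg=(0,2,1,0,0,2)
step 2: output 3; order=[0,3]; indeg=(0,1,1,0,0,1)
step 3: output 4; order=[0,3,4]; indeg=(0,1,0,0,0,1)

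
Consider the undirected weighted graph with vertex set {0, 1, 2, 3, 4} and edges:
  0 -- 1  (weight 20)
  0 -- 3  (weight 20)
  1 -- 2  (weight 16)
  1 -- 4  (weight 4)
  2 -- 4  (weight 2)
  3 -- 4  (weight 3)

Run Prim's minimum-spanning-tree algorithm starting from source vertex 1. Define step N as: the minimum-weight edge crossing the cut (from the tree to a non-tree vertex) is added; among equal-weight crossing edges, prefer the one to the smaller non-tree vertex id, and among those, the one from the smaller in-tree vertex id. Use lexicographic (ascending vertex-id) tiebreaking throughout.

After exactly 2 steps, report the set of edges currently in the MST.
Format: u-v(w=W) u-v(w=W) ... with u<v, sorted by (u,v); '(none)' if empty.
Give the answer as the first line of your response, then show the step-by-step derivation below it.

1-4(w=4) 2-4(w=2)

step 1: add edge 1-4 (w=4); MST = {1-4(w=4)}
step 2: add edge 2-4 (w=2); MST = {1-4(w=4) 2-4(w=2)}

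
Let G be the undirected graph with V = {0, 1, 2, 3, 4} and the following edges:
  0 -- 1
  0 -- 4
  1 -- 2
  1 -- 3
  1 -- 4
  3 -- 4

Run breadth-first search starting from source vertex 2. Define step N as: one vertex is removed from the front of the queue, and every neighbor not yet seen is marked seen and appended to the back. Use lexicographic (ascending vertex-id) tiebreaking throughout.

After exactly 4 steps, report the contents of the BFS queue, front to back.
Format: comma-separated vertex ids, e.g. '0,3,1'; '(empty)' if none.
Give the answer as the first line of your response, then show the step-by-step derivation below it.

4

step 1: dequeue 2; queue=[1]; order=2
step 2: dequeue 1; queue=[0,3,4]; order=2,1
step 3: dequeue 0; queue=[3,4]; order=2,1,0
step 4: dequeue 3; queue=[4]; order=2,1,0,3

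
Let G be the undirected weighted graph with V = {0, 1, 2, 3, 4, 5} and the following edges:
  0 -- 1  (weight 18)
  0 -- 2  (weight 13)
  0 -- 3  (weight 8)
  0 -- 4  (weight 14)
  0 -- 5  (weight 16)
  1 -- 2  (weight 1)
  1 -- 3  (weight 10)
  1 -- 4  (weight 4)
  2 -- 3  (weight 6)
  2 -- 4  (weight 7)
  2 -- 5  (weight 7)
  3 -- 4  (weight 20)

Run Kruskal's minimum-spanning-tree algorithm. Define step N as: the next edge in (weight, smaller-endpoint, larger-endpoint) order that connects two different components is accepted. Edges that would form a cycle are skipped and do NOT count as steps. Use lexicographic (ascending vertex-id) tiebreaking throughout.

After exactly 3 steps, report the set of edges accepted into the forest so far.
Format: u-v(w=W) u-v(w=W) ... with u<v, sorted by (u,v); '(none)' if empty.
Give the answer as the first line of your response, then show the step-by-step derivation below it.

1-2(w=1) 1-4(w=4) 2-3(w=6)

step 1: add edge 1-2 (w=1); MST = {1-2(w=1)}
step 2: add edge 1-4 (w=4); MST = {1-2(w=1) 1-4(w=4)}
step 3: add edge 2-3 (w=6); MST = {1-2(w=1) 1-4(w=4) 2-3(w=6)}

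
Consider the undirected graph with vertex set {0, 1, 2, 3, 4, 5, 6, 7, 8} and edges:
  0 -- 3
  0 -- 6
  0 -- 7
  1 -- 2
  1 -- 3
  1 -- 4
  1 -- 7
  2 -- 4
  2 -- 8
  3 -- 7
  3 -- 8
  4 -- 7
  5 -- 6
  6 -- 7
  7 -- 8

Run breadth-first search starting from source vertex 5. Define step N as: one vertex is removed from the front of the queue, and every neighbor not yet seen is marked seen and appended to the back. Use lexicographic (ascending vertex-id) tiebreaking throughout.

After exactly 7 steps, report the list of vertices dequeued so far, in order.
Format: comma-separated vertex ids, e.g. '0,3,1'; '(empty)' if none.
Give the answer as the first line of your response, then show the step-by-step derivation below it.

5,6,0,7,3,1,4

step 1: dequeue 5; queue=[6]; order=5
step 2: dequeue 6; queue=[0,7]; order=5,6
step 3: dequeue 0; queue=[7,3]; order=5,6,0
step 4: dequeue 7; queue=[3,1,4,8]; order=5,6,0,7
step 5: dequeue 3; queue=[1,4,8]; order=5,6,0,7,3
step 6: dequeue 1; queue=[4,8,2]; order=5,6,0,7,3,1
step 7: dequeue 4; queue=[8,2]; order=5,6,0,7,3,1,4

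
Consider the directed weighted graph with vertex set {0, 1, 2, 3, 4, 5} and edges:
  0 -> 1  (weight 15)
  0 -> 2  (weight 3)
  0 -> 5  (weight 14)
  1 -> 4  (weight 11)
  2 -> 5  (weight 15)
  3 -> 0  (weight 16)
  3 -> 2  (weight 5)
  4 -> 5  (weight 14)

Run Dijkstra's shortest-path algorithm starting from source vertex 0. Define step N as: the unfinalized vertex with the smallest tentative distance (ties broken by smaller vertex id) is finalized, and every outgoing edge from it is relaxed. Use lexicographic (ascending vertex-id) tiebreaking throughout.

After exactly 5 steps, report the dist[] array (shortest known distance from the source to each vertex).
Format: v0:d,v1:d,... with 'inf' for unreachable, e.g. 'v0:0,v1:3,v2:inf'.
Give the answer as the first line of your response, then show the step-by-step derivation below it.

v0:0,v1:15,v2:3,v3:inf,v4:26,v5:14

step 1: dist = v0:0,v1:15,v2:3,v3:inf,v4:inf,v5:14
step 2: dist = v0:0,v1:15,v2:3,v3:inf,v4:inf,v5:14
step 3: dist = v0:0,v1:15,v2:3,v3:inf,v4:inf,v5:14
step 4: dist = v0:0,v1:15,v2:3,v3:inf,v4:26,v5:14
step 5: dist = v0:0,v1:15,v2:3,v3:inf,v4:26,v5:14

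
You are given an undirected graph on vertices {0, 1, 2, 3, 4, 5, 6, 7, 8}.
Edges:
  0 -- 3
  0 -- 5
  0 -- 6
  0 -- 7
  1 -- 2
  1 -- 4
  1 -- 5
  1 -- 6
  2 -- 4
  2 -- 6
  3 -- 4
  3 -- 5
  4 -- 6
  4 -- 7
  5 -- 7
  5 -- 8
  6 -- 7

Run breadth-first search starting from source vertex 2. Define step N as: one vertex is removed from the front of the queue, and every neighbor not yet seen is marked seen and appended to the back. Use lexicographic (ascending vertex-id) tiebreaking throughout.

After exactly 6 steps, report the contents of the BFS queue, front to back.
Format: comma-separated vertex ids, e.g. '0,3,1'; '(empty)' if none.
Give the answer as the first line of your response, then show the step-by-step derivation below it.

7,0,8

step 1: dequeue 2; queue=[1,4,6]; order=2
step 2: dequeue 1; queue=[4,6,5]; order=2,1
step 3: dequeue 4; queue=[6,5,3,7]; order=2,1,4
step 4: dequeue 6; queue=[5,3,7,0]; order=2,1,4,6
step 5: dequeue 5; queue=[3,7,0,8]; order=2,1,4,6,5
step 6: dequeue 3; queue=[7,0,8]; order=2,1,4,6,5,3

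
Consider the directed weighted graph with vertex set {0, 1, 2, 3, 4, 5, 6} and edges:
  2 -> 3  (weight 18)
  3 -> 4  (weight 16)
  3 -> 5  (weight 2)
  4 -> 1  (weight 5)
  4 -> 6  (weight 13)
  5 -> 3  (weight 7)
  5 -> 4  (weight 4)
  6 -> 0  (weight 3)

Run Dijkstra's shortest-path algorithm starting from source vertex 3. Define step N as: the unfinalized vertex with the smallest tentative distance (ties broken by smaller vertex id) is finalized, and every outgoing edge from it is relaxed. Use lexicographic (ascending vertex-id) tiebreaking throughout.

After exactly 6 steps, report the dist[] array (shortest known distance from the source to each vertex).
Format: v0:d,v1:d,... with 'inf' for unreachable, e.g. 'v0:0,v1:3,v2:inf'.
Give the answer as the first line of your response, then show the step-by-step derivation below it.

v0:22,v1:11,v2:inf,v3:0,v4:6,v5:2,v6:19

step 1: dist = v0:inf,v1:inf,v2:inf,v3:0,v4:16,v5:2,v6:inf
step 2: dist = v0:inf,v1:inf,v2:inf,v3:0,v4:6,v5:2,v6:inf
step 3: dist = v0:inf,v1:11,v2:inf,v3:0,v4:6,v5:2,v6:19
step 4: dist = v0:inf,v1:11,v2:inf,v3:0,v4:6,v5:2,v6:19
step 5: dist = v0:22,v1:11,v2:inf,v3:0,v4:6,v5:2,v6:19
step 6: dist = v0:22,v1:11,v2:inf,v3:0,v4:6,v5:2,v6:19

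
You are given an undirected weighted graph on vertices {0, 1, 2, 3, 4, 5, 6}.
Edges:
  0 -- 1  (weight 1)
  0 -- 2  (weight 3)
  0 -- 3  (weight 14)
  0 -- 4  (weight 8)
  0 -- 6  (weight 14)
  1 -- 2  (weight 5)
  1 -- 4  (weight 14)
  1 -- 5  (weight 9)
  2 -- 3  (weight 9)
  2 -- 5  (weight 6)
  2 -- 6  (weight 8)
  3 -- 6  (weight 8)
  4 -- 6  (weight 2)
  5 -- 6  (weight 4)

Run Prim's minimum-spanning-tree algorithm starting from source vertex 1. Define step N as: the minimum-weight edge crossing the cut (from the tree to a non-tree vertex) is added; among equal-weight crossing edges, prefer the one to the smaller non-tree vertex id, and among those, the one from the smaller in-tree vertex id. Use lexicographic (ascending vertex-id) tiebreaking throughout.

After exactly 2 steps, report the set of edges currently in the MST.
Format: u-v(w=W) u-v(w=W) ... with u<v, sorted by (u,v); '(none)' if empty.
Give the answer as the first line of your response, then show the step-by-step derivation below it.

0-1(w=1) 0-2(w=3)

step 1: add edge 0-1 (w=1); MST = {0-1(w=1)}
step 2: add edge 0-2 (w=3); MST = {0-1(w=1) 0-2(w=3)}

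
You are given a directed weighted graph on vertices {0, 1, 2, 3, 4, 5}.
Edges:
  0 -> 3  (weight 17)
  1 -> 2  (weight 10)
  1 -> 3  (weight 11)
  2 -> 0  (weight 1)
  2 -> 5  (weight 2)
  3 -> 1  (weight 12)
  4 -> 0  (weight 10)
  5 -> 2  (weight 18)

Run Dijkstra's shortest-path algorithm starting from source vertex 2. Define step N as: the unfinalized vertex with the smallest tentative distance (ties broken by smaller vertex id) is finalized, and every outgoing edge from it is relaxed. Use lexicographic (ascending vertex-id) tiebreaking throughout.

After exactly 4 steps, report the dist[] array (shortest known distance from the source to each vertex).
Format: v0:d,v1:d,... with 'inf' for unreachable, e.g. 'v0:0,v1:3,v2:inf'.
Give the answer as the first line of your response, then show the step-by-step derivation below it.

v0:1,v1:30,v2:0,v3:18,v4:inf,v5:2

step 1: dist = v0:1,v1:inf,v2:0,v3:inf,v4:inf,v5:2
step 2: dist = v0:1,v1:inf,v2:0,v3:18,v4:inf,v5:2
step 3: dist = v0:1,v1:inf,v2:0,v3:18,v4:inf,v5:2
step 4: dist = v0:1,v1:30,v2:0,v3:18,v4:inf,v5:2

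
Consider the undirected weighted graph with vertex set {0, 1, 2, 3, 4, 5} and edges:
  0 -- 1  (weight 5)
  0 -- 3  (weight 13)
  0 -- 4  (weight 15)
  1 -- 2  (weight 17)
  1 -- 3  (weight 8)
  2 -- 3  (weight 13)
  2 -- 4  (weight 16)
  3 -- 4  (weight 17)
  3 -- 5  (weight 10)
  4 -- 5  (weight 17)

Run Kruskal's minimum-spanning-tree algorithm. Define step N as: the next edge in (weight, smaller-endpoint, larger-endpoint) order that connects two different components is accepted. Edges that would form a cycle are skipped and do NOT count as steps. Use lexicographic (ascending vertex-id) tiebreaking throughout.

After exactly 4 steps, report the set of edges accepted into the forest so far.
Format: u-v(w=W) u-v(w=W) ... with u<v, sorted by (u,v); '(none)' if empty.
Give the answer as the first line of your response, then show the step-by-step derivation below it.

0-1(w=5) 1-3(w=8) 2-3(w=13) 3-5(w=10)

step 1: add edge 0-1 (w=5); MST = {0-1(w=5)}
step 2: add edge 1-3 (w=8); MST = {0-1(w=5) 1-3(w=8)}
step 3: add edge 3-5 (w=10); MST = {0-1(w=5) 1-3(w=8) 3-5(w=10)}
step 4: add edge 2-3 (w=13); MST = {0-1(w=5) 1-3(w=8) 2-3(w=13) 3-5(w=10)}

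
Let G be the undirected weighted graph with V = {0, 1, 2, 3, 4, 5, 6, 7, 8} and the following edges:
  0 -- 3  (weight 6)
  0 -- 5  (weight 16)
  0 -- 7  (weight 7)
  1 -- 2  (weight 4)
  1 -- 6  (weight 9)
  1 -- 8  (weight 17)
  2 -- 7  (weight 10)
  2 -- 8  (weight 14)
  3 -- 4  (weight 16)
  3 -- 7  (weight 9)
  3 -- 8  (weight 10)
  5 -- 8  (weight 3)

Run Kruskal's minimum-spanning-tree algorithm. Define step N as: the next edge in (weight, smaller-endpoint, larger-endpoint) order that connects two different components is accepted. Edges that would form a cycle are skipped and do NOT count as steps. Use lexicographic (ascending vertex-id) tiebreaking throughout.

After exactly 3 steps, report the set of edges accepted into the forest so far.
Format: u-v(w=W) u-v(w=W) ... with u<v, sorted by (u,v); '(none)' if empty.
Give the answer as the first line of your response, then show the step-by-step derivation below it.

0-3(w=6) 1-2(w=4) 5-8(w=3)

step 1: add edge 5-8 (w=3); MST = {5-8(w=3)}
step 2: add edge 1-2 (w=4); MST = {1-2(w=4) 5-8(w=3)}
step 3: add edge 0-3 (w=6); MST = {0-3(w=6) 1-2(w=4) 5-8(w=3)}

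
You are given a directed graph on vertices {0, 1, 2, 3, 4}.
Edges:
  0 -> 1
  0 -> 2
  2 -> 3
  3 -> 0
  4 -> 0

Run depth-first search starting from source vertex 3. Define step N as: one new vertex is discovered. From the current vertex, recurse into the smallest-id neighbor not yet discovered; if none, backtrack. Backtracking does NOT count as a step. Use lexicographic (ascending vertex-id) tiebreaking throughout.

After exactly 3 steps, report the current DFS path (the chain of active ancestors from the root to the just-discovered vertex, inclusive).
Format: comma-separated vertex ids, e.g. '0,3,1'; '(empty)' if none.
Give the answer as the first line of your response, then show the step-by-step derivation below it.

3,0,1

step 1: discover 3; path=3; order=3
step 2: discover 0; path=3>0; order=3,0
step 3: discover 1; path=3>0>1; order=3,0,1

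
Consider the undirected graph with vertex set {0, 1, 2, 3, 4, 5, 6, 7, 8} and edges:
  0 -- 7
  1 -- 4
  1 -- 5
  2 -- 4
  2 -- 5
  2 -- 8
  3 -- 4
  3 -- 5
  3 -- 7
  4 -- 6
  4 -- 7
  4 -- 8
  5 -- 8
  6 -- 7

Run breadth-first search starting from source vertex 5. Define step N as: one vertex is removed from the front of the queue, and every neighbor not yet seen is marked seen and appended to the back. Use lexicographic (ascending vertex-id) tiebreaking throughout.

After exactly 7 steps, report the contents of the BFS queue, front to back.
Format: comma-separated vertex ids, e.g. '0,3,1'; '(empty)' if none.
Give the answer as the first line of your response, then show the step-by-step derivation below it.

6,0

step 1: dequeue 5; queue=[1,2,3,8]; order=5
step 2: dequeue 1; queue=[2,3,8,4]; order=5,1
step 3: dequeue 2; queue=[3,8,4]; order=5,1,2
step 4: dequeue 3; queue=[8,4,7]; order=5,1,2,3
step 5: dequeue 8; queue=[4,7]; order=5,1,2,3,8
step 6: dequeue 4; queue=[7,6]; order=5,1,2,3,8,4
step 7: dequeue 7; queue=[6,0]; order=5,1,2,3,8,4,7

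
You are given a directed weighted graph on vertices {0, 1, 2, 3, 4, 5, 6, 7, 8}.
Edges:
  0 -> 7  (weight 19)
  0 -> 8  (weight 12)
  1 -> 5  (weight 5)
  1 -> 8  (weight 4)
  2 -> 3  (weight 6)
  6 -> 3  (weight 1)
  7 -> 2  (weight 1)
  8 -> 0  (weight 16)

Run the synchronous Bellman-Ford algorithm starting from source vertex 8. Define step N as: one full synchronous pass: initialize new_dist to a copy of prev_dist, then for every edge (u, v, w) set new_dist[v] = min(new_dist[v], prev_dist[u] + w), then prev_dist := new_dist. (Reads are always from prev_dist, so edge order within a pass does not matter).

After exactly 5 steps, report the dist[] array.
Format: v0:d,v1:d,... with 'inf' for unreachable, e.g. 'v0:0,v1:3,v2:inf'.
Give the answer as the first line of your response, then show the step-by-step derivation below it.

v0:16,v1:inf,v2:36,v3:42,v4:inf,v5:inf,v6:inf,v7:35,v8:0

step 1: dist = v0:16,v1:inf,v2:inf,v3:inf,v4:inf,v5:inf,v6:inf,v7:inf,v8:0
step 2: dist = v0:16,v1:inf,v2:inf,v3:inf,v4:inf,v5:inf,v6:inf,v7:35,v8:0
step 3: dist = v0:16,v1:inf,v2:36,v3:inf,v4:inf,v5:inf,v6:inf,v7:35,v8:0
step 4: dist = v0:16,v1:inf,v2:36,v3:42,v4:inf,v5:inf,v6:inf,v7:35,v8:0
step 5: dist = v0:16,v1:inf,v2:36,v3:42,v4:inf,v5:inf,v6:inf,v7:35,v8:0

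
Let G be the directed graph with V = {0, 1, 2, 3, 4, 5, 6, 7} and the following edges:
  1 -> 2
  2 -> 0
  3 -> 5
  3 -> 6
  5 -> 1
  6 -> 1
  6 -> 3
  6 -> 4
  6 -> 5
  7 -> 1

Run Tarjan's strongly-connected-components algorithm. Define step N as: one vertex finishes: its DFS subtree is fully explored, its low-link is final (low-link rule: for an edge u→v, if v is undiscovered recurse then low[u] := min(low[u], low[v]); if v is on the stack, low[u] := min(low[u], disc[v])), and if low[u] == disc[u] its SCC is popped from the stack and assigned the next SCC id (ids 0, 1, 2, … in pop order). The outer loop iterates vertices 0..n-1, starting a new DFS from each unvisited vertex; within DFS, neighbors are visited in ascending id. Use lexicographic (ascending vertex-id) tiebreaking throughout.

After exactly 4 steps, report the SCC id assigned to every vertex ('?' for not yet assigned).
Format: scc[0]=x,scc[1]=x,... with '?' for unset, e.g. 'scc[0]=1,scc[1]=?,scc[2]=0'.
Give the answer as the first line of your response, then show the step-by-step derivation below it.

scc[0]=0,scc[1]=2,scc[2]=1,scc[3]=?,scc[4]=?,scc[5]=3,scc[6]=?,scc[7]=?

step 1: low=(low[0]=0,low[1]=?,low[2]=?,low[3]=?,low[4]=?,low[5]=?,low[6]=?,low[7]=?); scc=(scc[0]=0,scc[1]=?,scc[2]=?,scc[3]=?,scc[4]=?,scc[5]=?,scc[6]=?,scc[7]=?)
step 2: low=(low[0]=0,low[1]=1,low[2]=2,low[3]=?,low[4]=?,low[5]=?,low[6]=?,low[7]=?); scc=(scc[0]=0,scc[1]=?,scc[2]=1,scc[3]=?,scc[4]=?,scc[5]=?,scc[6]=?,scc[7]=?)
step 3: low=(low[0]=0,low[1]=1,low[2]=2,low[3]=?,low[4]=?,low[5]=?,low[6]=?,low[7]=?); scc=(scc[0]=0,scc[1]=2,scc[2]=1,scc[3]=?,scc[4]=?,scc[5]=?,scc[6]=?,scc[7]=?)
step 4: low=(low[0]=0,low[1]=1,low[2]=2,low[3]=3,low[4]=?,low[5]=4,low[6]=?,low[7]=?); scc=(scc[0]=0,scc[1]=2,scc[2]=1,scc[3]=?,scc[4]=?,scc[5]=3,scc[6]=?,scc[7]=?)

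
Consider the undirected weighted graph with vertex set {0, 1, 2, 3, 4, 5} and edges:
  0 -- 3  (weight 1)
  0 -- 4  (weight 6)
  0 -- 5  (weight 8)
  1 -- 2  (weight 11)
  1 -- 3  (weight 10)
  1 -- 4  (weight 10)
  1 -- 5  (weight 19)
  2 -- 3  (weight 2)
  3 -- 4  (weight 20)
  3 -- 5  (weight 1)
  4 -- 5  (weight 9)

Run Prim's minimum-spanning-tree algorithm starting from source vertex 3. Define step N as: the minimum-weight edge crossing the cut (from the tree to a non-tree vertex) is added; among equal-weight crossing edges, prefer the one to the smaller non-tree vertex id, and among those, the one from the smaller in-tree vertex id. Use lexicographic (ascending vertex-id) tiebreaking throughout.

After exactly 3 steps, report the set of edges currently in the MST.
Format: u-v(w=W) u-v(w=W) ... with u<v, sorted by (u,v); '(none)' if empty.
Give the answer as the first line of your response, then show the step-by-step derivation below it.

0-3(w=1) 2-3(w=2) 3-5(w=1)

step 1: add edge 0-3 (w=1); MST = {0-3(w=1)}
step 2: add edge 3-5 (w=1); MST = {0-3(w=1) 3-5(w=1)}
step 3: add edge 2-3 (w=2); MST = {0-3(w=1) 2-3(w=2) 3-5(w=1)}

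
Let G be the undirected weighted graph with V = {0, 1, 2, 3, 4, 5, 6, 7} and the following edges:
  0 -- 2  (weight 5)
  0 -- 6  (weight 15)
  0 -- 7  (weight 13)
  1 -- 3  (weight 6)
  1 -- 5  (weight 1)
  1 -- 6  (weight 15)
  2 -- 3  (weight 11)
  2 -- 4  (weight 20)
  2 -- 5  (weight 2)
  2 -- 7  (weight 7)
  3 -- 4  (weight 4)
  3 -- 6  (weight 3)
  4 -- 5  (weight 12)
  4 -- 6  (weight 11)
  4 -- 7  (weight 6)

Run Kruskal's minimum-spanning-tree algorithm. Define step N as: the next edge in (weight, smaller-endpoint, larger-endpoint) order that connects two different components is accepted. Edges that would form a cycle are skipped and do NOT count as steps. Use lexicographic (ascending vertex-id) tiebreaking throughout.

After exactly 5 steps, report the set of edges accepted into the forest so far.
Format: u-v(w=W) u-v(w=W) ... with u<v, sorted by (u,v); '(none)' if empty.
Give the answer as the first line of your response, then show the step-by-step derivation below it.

0-2(w=5) 1-5(w=1) 2-5(w=2) 3-4(w=4) 3-6(w=3)

step 1: add edge 1-5 (w=1); MST = {1-5(w=1)}
step 2: add edge 2-5 (w=2); MST = {1-5(w=1) 2-5(w=2)}
step 3: add edge 3-6 (w=3); MST = {1-5(w=1) 2-5(w=2) 3-6(w=3)}
step 4: add edge 3-4 (w=4); MST = {1-5(w=1) 2-5(w=2) 3-4(w=4) 3-6(w=3)}
step 5: add edge 0-2 (w=5); MST = {0-2(w=5) 1-5(w=1) 2-5(w=2) 3-4(w=4) 3-6(w=3)}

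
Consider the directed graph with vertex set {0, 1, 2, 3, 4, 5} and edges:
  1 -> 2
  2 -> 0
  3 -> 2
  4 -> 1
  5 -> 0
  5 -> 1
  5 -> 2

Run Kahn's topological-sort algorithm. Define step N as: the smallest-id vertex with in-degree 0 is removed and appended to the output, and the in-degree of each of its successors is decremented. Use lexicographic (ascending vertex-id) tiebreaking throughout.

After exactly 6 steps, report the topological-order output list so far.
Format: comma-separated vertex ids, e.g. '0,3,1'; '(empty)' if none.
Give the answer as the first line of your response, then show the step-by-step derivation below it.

3,4,5,1,2,0

step 1: output 3; order=[3]; indeg=(2,2,2,0,0,0)
step 2: output 4; order=[3,4]; indeg=(2,1,2,0,0,0)
step 3: output 5; order=[3,4,5]; indeg=(1,0,1,0,0,0)
step 4: output 1; order=[3,4,5,1]; indeg=(1,0,0,0,0,0)
step 5: output 2; order=[3,4,5,1,2]; indeg=(0,0,0,0,0,0)
step 6: output 0; order=[3,4,5,1,2,0]; indeg=(0,0,0,0,0,0)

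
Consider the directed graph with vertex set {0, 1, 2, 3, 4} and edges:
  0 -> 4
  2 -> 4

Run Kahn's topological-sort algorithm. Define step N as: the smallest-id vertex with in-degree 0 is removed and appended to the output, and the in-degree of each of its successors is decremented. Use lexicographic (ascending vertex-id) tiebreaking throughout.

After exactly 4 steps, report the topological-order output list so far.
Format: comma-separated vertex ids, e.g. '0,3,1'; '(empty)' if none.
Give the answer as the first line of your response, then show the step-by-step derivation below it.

0,1,2,3

step 1: output 0; order=[0]; indeg=(0,0,0,0,1)
step 2: output 1; order=[0,1]; indeg=(0,0,0,0,1)
step 3: output 2; order=[0,1,2]; indeg=(0,0,0,0,0)
step 4: output 3; order=[0,1,2,3]; indeg=(0,0,0,0,0)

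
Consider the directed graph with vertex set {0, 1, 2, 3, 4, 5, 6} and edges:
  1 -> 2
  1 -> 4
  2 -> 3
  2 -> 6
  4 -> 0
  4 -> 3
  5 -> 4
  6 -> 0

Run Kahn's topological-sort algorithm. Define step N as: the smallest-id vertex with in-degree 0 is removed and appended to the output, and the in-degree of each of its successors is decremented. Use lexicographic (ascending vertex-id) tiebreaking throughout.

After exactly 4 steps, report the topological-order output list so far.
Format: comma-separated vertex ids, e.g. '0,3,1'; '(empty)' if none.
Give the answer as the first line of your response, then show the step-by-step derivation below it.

1,2,5,4

step 1: output 1; order=[1]; indeg=(2,0,0,2,1,0,1)
step 2: output 2; order=[1,2]; indeg=(2,0,0,1,1,0,0)
step 3: output 5; order=[1,2,5]; indeg=(2,0,0,1,0,0,0)
step 4: output 4; order=[1,2,5,4]; indeg=(1,0,0,0,0,0,0)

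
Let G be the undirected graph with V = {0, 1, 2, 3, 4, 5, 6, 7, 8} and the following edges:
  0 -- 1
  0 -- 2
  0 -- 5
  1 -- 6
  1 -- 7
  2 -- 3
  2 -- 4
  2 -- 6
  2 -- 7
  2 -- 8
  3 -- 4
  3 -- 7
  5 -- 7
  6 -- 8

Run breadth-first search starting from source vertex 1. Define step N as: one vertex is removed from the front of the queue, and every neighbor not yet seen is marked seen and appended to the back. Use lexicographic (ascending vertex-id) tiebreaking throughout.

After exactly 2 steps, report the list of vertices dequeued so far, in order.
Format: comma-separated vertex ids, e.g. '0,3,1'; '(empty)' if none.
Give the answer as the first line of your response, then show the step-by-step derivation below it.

1,0

step 1: dequeue 1; queue=[0,6,7]; order=1
step 2: dequeue 0; queue=[6,7,2,5]; order=1,0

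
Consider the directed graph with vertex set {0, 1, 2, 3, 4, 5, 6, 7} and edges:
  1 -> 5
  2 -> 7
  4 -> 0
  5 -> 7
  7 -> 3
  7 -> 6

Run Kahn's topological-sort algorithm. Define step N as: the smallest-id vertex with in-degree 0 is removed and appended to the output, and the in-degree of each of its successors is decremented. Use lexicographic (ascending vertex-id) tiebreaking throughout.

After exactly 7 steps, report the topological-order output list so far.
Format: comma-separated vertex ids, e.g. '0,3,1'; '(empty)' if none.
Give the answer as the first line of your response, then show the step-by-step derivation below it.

1,2,4,0,5,7,3

step 1: output 1; order=[1]; indeg=(1,0,0,1,0,0,1,2)
step 2: output 2; order=[1,2]; indeg=(1,0,0,1,0,0,1,1)
step 3: output 4; order=[1,2,4]; indeg=(0,0,0,1,0,0,1,1)
step 4: output 0; order=[1,2,4,0]; indeg=(0,0,0,1,0,0,1,1)
step 5: output 5; order=[1,2,4,0,5]; indeg=(0,0,0,1,0,0,1,0)
step 6: output 7; order=[1,2,4,0,5,7]; indeg=(0,0,0,0,0,0,0,0)
step 7: output 3; order=[1,2,4,0,5,7,3]; indeg=(0,0,0,0,0,0,0,0)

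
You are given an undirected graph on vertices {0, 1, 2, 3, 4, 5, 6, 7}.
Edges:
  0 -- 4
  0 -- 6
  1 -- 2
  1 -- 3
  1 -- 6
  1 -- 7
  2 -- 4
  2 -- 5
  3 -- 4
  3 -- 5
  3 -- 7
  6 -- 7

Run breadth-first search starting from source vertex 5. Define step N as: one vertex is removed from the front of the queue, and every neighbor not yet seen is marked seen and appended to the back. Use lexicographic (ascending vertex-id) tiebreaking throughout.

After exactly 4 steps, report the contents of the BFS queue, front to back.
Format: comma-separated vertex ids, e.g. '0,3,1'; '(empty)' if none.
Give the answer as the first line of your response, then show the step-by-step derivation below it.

4,7,6

step 1: dequeue 5; queue=[2,3]; order=5
step 2: dequeue 2; queue=[3,1,4]; order=5,2
step 3: dequeue 3; queue=[1,4,7]; order=5,2,3
step 4: dequeue 1; queue=[4,7,6]; order=5,2,3,1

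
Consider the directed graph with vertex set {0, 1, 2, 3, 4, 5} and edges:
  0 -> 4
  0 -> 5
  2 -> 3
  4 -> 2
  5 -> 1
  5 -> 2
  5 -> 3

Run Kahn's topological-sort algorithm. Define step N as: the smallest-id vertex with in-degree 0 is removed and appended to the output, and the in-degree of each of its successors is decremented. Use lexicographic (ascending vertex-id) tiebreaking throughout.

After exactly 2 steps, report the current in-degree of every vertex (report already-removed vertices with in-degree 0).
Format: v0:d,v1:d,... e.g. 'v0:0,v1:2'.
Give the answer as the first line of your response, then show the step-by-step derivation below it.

v0:0,v1:1,v2:1,v3:2,v4:0,v5:0

step 1: output 0; order=[0]; indeg=(0,1,2,2,0,0)
step 2: output 4; order=[0,4]; indeg=(0,1,1,2,0,0)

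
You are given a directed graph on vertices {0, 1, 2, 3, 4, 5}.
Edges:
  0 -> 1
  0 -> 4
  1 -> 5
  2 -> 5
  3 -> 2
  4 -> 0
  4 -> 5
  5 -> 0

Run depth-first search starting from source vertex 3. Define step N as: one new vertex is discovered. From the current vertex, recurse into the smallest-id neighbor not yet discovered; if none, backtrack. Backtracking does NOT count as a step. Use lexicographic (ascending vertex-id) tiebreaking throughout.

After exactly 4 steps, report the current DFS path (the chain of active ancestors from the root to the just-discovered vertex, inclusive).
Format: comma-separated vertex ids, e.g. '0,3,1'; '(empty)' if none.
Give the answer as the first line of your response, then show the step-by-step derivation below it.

3,2,5,0

step 1: discover 3; path=3; order=3
step 2: discover 2; path=3>2; order=3,2
step 3: discover 5; path=3>2>5; order=3,2,5
step 4: discover 0; path=3>2>5>0; order=3,2,5,0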